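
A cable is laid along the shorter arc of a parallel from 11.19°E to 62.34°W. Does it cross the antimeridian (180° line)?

Signed shortest Δλ = ((-62.34 − 11.19 + 180) mod 360) − 180 = -73.53°.
Going west by 73.53° from +11.19° reaches -62.34° without touching 180°.

No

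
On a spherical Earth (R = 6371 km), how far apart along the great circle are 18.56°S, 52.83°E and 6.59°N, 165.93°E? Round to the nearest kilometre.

12671 km

Δλ = 165.93 − 52.83 = 113.10°.
Δφ = 6.59 − -18.56 = 25.15°.
a = sin²(Δφ/2) + cos φ₁ · cos φ₂ · sin²(Δλ/2) = 0.703002.
c = 2·atan2(√a, √(1−a)) = 1.98887 rad → d = 6371·c ≈ 12671.11 km.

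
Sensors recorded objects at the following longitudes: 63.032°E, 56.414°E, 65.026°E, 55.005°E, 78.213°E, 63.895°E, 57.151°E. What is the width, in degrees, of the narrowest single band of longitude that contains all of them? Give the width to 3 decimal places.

23.208°

Sort the longitudes: +55.005°, +56.414°, +57.151°, +63.032°, +63.895°, +65.026°, +78.213°.
Eastward gaps between consecutive values (wrapping around): 1.409°, 0.737°, 5.881°, 0.863°, 1.131°, 13.187°, 336.792°.
Largest gap = 336.792° ⇒ minimal covering band is its complement: 360° − 336.792° = 23.208°.
Band runs from +55.005° eastward to +78.213°.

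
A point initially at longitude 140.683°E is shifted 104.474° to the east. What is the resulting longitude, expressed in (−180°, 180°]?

114.843°W

Start at +140.683°; shift +104.474° → +245.157°.
+245.157° lies outside (−180°, 180°]; subtract 360° → -114.843°.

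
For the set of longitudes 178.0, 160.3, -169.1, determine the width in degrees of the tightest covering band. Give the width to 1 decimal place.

30.6°

Sort the longitudes: -169.1°, +160.3°, +178.0°.
Eastward gaps between consecutive values (wrapping around): 329.4°, 17.7°, 12.9°.
Largest gap = 329.4° ⇒ minimal covering band is its complement: 360° − 329.4° = 30.6°.
Band runs from +160.3° eastward to -169.1°, crossing the antimeridian.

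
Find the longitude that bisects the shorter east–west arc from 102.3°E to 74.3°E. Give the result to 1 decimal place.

88.3°E

Signed shortest Δλ from +102.3° to +74.3° is -28.0°.
Midpoint longitude = +102.3° + (-28.0°)/2 = +102.3° − 14.0° = +88.3°.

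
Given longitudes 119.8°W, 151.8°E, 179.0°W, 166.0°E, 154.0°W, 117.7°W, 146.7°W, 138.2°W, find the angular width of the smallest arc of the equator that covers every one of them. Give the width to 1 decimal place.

90.5°

Sort the longitudes: -179.0°, -154.0°, -146.7°, -138.2°, -119.8°, -117.7°, +151.8°, +166.0°.
Eastward gaps between consecutive values (wrapping around): 25.0°, 7.3°, 8.5°, 18.4°, 2.1°, 269.5°, 14.2°, 15.0°.
Largest gap = 269.5° ⇒ minimal covering band is its complement: 360° − 269.5° = 90.5°.
Band runs from +151.8° eastward to -117.7°, crossing the antimeridian.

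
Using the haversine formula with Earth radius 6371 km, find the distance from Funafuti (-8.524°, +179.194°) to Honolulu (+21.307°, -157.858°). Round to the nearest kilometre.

Δλ = -157.858 − 179.194 = -337.052°; wrapped into (−180°, 180°]: 22.948°.
Δφ = 21.307 − -8.524 = 29.831°.
a = sin²(Δφ/2) + cos φ₁ · cos φ₂ · sin²(Δλ/2) = 0.102710.
c = 2·atan2(√a, √(1−a)) = 0.65248 rad → d = 6371·c ≈ 4156.96 km.

4157 km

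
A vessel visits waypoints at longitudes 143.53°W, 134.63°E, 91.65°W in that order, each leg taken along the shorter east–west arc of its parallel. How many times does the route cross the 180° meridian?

2

Leg 1: -143.53° → +134.63°, shortest Δλ = -81.84° (west) — crosses 180°.
Leg 2: +134.63° → -91.65°, shortest Δλ = 133.72° (east) — crosses 180°.
Total crossings: 2.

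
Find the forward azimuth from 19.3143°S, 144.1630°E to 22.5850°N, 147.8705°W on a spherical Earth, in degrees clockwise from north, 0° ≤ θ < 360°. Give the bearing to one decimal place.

60.9°

Δλ = -147.8705 − 144.1630 = -292.0335°; wrapped into (−180°, 180°]: 67.9665°.
θ = atan2( sin Δλ · cos φ₂ , cos φ₁ · sin φ₂ − sin φ₁ · cos φ₂ · cos Δλ )
  = atan2(0.85588, 0.47700) = 60.868° → normalised to [0°, 360°): 60.868°.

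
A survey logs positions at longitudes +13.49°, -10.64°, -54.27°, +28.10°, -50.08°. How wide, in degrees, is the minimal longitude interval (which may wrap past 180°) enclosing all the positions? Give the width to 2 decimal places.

82.37°

Sort the longitudes: -54.27°, -50.08°, -10.64°, +13.49°, +28.10°.
Eastward gaps between consecutive values (wrapping around): 4.19°, 39.44°, 24.13°, 14.61°, 277.63°.
Largest gap = 277.63° ⇒ minimal covering band is its complement: 360° − 277.63° = 82.37°.
Band runs from -54.27° eastward to +28.10°.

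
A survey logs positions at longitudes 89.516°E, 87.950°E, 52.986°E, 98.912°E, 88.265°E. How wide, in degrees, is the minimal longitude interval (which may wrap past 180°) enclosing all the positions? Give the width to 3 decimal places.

45.926°

Sort the longitudes: +52.986°, +87.950°, +88.265°, +89.516°, +98.912°.
Eastward gaps between consecutive values (wrapping around): 34.964°, 0.315°, 1.251°, 9.396°, 314.074°.
Largest gap = 314.074° ⇒ minimal covering band is its complement: 360° − 314.074° = 45.926°.
Band runs from +52.986° eastward to +98.912°.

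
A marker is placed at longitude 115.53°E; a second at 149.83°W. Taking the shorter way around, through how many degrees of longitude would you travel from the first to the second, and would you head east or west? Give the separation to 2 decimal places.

94.64° east

Raw difference: -149.83 − 115.53 = -265.36°.
Normalise into (−180°, 180°]: -265.36° + 360° = 94.64°.
Positive ⇒ the second point lies to the east; separation 94.64°.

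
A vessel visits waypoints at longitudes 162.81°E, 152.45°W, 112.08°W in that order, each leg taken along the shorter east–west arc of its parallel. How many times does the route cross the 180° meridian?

1

Leg 1: +162.81° → -152.45°, shortest Δλ = 44.74° (east) — crosses 180°.
Leg 2: -152.45° → -112.08°, shortest Δλ = 40.37° (east) — does not cross 180°.
Total crossings: 1.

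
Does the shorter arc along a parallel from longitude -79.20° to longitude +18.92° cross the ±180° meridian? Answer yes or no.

No

Signed shortest Δλ = ((18.92 − -79.20 + 180) mod 360) − 180 = 98.12°.
Going east by 98.12° from -79.20° reaches +18.92° without touching 180°.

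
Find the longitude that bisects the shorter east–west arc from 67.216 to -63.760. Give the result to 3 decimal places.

Signed shortest Δλ from +67.216° to -63.760° is -130.976°.
Midpoint longitude = +67.216° + (-130.976°)/2 = +67.216° − 65.488° = +1.728°.

+1.728°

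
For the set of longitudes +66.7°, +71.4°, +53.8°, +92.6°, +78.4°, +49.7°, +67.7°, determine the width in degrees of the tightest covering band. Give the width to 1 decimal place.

Sort the longitudes: +49.7°, +53.8°, +66.7°, +67.7°, +71.4°, +78.4°, +92.6°.
Eastward gaps between consecutive values (wrapping around): 4.1°, 12.9°, 1.0°, 3.7°, 7.0°, 14.2°, 317.1°.
Largest gap = 317.1° ⇒ minimal covering band is its complement: 360° − 317.1° = 42.9°.
Band runs from +49.7° eastward to +92.6°.

42.9°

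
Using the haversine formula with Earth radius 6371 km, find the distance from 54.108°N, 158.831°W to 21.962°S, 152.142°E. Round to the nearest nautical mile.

5219 nmi

Δλ = 152.142 − -158.831 = 310.973°; wrapped into (−180°, 180°]: -49.027°.
Δφ = -21.962 − 54.108 = -76.070°.
a = sin²(Δφ/2) + cos φ₁ · cos φ₂ · sin²(Δλ/2) = 0.473232.
c = 2·atan2(√a, √(1−a)) = 1.51723 rad → d = 6371·c ≈ 9666.30 km ≈ 5219.38 nmi.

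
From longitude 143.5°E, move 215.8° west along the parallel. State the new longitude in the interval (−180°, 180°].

Start at +143.5°; shift −215.8° → -72.3°.
-72.3° already lies in (−180°, 180°].

72.3°W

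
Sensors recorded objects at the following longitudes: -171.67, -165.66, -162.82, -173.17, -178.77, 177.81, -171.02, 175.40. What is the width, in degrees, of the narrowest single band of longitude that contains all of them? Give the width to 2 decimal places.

21.78°

Sort the longitudes: -178.77°, -173.17°, -171.67°, -171.02°, -165.66°, -162.82°, +175.40°, +177.81°.
Eastward gaps between consecutive values (wrapping around): 5.60°, 1.50°, 0.65°, 5.36°, 2.84°, 338.22°, 2.41°, 3.42°.
Largest gap = 338.22° ⇒ minimal covering band is its complement: 360° − 338.22° = 21.78°.
Band runs from +175.40° eastward to -162.82°, crossing the antimeridian.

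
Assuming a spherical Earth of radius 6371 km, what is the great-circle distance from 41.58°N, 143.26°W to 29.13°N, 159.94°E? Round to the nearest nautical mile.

2827 nmi

Δλ = 159.94 − -143.26 = 303.20°; wrapped into (−180°, 180°]: -56.80°.
Δφ = 29.13 − 41.58 = -12.45°.
a = sin²(Δφ/2) + cos φ₁ · cos φ₂ · sin²(Δλ/2) = 0.159573.
c = 2·atan2(√a, √(1−a)) = 0.82187 rad → d = 6371·c ≈ 5236.12 km ≈ 2827.28 nmi.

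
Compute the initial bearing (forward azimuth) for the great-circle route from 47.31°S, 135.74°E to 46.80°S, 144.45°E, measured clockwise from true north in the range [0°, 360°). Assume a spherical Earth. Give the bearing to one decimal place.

88.3°

Δλ = 144.45 − 135.74 = 8.71°.
θ = atan2( sin Δλ · cos φ₂ , cos φ₁ · sin φ₂ − sin φ₁ · cos φ₂ · cos Δλ )
  = atan2(0.10366, 0.00310) = 88.288° → normalised to [0°, 360°): 88.288°.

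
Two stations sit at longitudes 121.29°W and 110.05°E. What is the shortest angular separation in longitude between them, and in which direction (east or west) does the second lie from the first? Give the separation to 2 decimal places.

128.66° west

Raw difference: 110.05 − -121.29 = 231.34°.
Normalise into (−180°, 180°]: 231.34° − 360° = -128.66°.
Negative ⇒ the second point lies to the west; separation 128.66°.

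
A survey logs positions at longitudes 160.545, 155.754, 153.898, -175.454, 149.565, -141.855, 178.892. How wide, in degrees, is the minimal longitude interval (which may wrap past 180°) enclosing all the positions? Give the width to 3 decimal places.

Sort the longitudes: -175.454°, -141.855°, +149.565°, +153.898°, +155.754°, +160.545°, +178.892°.
Eastward gaps between consecutive values (wrapping around): 33.599°, 291.420°, 4.333°, 1.856°, 4.791°, 18.347°, 5.654°.
Largest gap = 291.420° ⇒ minimal covering band is its complement: 360° − 291.420° = 68.580°.
Band runs from +149.565° eastward to -141.855°, crossing the antimeridian.

68.580°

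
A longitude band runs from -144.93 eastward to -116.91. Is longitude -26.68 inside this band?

Band width going east from -144.93° to -116.91°: ((-116.91 − -144.93) mod 360) = 28.02°.
Offset of -26.68° east of the west edge: ((-26.68 − -144.93) mod 360) = 118.25°.
118.25° > 28.02° ⇒ outside.

No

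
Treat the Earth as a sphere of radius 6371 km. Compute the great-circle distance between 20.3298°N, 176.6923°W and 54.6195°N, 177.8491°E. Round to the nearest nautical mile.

2074 nmi

Δλ = 177.8491 − -176.6923 = 354.5414°; wrapped into (−180°, 180°]: -5.4586°.
Δφ = 54.6195 − 20.3298 = 34.2897°.
a = sin²(Δφ/2) + cos φ₁ · cos φ₂ · sin²(Δλ/2) = 0.088131.
c = 2·atan2(√a, √(1−a)) = 0.60282 rad → d = 6371·c ≈ 3840.60 km ≈ 2073.76 nmi.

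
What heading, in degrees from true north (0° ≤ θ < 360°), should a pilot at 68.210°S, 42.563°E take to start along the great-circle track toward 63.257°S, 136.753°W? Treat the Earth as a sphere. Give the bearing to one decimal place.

Δλ = -136.753 − 42.563 = -179.316°.
θ = atan2( sin Δλ · cos φ₂ , cos φ₁ · sin φ₂ − sin φ₁ · cos φ₂ · cos Δλ )
  = atan2(-0.00537, -0.74931) = -179.589° → normalised to [0°, 360°): 180.411°.

180.4°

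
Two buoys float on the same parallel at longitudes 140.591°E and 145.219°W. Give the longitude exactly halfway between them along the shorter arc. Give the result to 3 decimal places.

Signed shortest Δλ from +140.591° to -145.219° is +74.190°.
Midpoint longitude = +140.591° + (+74.190°)/2 = +140.591° + 37.095° = +177.686°.
(The naïve average (+140.591 + -145.219)/2 = -2.314° is on the wrong side of the globe.)

177.686°E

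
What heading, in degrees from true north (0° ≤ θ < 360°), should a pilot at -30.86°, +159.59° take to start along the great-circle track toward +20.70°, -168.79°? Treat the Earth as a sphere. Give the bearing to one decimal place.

34.6°

Δλ = -168.79 − 159.59 = -328.38°; wrapped into (−180°, 180°]: 31.62°.
θ = atan2( sin Δλ · cos φ₂ , cos φ₁ · sin φ₂ − sin φ₁ · cos φ₂ · cos Δλ )
  = atan2(0.49044, 0.71203) = 34.559° → normalised to [0°, 360°): 34.559°.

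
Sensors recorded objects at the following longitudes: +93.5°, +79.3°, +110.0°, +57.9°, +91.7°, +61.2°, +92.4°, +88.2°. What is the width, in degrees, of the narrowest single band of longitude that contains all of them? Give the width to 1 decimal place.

Sort the longitudes: +57.9°, +61.2°, +79.3°, +88.2°, +91.7°, +92.4°, +93.5°, +110.0°.
Eastward gaps between consecutive values (wrapping around): 3.3°, 18.1°, 8.9°, 3.5°, 0.7°, 1.1°, 16.5°, 307.9°.
Largest gap = 307.9° ⇒ minimal covering band is its complement: 360° − 307.9° = 52.1°.
Band runs from +57.9° eastward to +110.0°.

52.1°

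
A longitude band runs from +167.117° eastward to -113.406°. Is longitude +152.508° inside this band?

No

Band width going east from +167.117° to -113.406°: ((-113.406 − 167.117) mod 360) = 79.477°.
Offset of +152.508° east of the west edge: ((152.508 − 167.117) mod 360) = 345.391°.
345.391° > 79.477° ⇒ outside.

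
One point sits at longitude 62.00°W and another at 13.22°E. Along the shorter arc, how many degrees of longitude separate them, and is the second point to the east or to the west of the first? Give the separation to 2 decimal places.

Raw difference: 13.22 − -62.00 = 75.22°.
Normalise into (−180°, 180°]: 75.22° stays 75.22°.
Positive ⇒ the second point lies to the east; separation 75.22°.

75.22° east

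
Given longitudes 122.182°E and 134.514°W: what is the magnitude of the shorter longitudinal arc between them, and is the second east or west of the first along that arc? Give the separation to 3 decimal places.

Raw difference: -134.514 − 122.182 = -256.696°.
Normalise into (−180°, 180°]: -256.696° + 360° = 103.304°.
Positive ⇒ the second point lies to the east; separation 103.304°.

103.304° east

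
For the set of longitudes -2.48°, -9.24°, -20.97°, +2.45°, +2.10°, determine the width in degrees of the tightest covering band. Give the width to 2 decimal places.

Sort the longitudes: -20.97°, -9.24°, -2.48°, +2.10°, +2.45°.
Eastward gaps between consecutive values (wrapping around): 11.73°, 6.76°, 4.58°, 0.35°, 336.58°.
Largest gap = 336.58° ⇒ minimal covering band is its complement: 360° − 336.58° = 23.42°.
Band runs from -20.97° eastward to +2.45°.

23.42°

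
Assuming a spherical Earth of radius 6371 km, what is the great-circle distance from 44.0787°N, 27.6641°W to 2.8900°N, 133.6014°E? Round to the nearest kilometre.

14469 km

Δλ = 133.6014 − -27.6641 = 161.2655°.
Δφ = 2.8900 − 44.0787 = -41.1887°.
a = sin²(Δφ/2) + cos φ₁ · cos φ₂ · sin²(Δλ/2) = 0.822192.
c = 2·atan2(√a, √(1−a)) = 2.27101 rad → d = 6371·c ≈ 14468.63 km.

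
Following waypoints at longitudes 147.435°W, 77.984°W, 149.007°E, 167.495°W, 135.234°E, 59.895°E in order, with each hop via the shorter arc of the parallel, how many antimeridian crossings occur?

3

Leg 1: -147.435° → -77.984°, shortest Δλ = 69.451° (east) — does not cross 180°.
Leg 2: -77.984° → +149.007°, shortest Δλ = -133.009° (west) — crosses 180°.
Leg 3: +149.007° → -167.495°, shortest Δλ = 43.498° (east) — crosses 180°.
Leg 4: -167.495° → +135.234°, shortest Δλ = -57.271° (west) — crosses 180°.
Leg 5: +135.234° → +59.895°, shortest Δλ = -75.339° (west) — does not cross 180°.
Total crossings: 3.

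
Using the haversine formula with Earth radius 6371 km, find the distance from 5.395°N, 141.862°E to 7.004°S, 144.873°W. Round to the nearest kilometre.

Δλ = -144.873 − 141.862 = -286.735°; wrapped into (−180°, 180°]: 73.265°.
Δφ = -7.004 − 5.395 = -12.399°.
a = sin²(Δφ/2) + cos φ₁ · cos φ₂ · sin²(Δλ/2) = 0.363467.
c = 2·atan2(√a, √(1−a)) = 1.29422 rad → d = 6371·c ≈ 8245.46 km.

8245 km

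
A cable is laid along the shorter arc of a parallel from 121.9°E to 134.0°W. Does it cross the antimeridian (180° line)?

Yes

Naïve |-134.0 − 121.9| = 255.9° > 180°, so the shorter arc goes the other way round — across 180°.
Signed shortest Δλ = ((-134.0 − 121.9 + 180) mod 360) − 180 = 104.1°.
Going east by 104.1° from +121.9° passes through 180° before reaching -134.0°.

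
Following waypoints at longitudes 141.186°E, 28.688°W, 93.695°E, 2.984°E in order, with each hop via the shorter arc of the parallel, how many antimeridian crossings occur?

0

Leg 1: +141.186° → -28.688°, shortest Δλ = -169.874° (west) — does not cross 180°.
Leg 2: -28.688° → +93.695°, shortest Δλ = 122.383° (east) — does not cross 180°.
Leg 3: +93.695° → +2.984°, shortest Δλ = -90.711° (west) — does not cross 180°.
Total crossings: 0.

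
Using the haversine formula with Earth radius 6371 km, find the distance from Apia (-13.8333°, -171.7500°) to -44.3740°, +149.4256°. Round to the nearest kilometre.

4996 km

Δλ = 149.4256 − -171.7500 = 321.1756°; wrapped into (−180°, 180°]: -38.8244°.
Δφ = -44.3740 − -13.8333 = -30.5407°.
a = sin²(Δφ/2) + cos φ₁ · cos φ₂ · sin²(Δλ/2) = 0.146035.
c = 2·atan2(√a, √(1−a)) = 0.78423 rad → d = 6371·c ≈ 4996.34 km.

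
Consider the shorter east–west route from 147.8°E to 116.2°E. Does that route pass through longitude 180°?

No

Signed shortest Δλ = ((116.2 − 147.8 + 180) mod 360) − 180 = -31.6°.
Going west by 31.6° from +147.8° reaches +116.2° without touching 180°.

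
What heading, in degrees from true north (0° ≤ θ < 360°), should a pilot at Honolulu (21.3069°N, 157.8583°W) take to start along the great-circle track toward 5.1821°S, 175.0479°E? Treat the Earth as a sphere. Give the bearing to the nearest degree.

Δλ = 175.0479 − -157.8583 = 332.9062°; wrapped into (−180°, 180°]: -27.0938°.
θ = atan2( sin Δλ · cos φ₂ , cos φ₁ · sin φ₂ − sin φ₁ · cos φ₂ · cos Δλ )
  = atan2(-0.45359, -0.40631) = -131.853° → normalised to [0°, 360°): 228.147°.

228°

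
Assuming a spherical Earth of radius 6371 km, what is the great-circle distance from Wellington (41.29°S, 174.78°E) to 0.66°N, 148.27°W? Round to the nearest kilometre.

5965 km

Δλ = -148.27 − 174.78 = -323.05°; wrapped into (−180°, 180°]: 36.95°.
Δφ = 0.66 − -41.29 = 41.95°.
a = sin²(Δφ/2) + cos φ₁ · cos φ₂ · sin²(Δλ/2) = 0.203584.
c = 2·atan2(√a, √(1−a)) = 0.93623 rad → d = 6371·c ≈ 5964.69 km.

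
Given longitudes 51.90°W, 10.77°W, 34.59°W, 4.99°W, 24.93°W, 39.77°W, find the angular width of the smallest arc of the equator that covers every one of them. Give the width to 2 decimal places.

46.91°

Sort the longitudes: -51.90°, -39.77°, -34.59°, -24.93°, -10.77°, -4.99°.
Eastward gaps between consecutive values (wrapping around): 12.13°, 5.18°, 9.66°, 14.16°, 5.78°, 313.09°.
Largest gap = 313.09° ⇒ minimal covering band is its complement: 360° − 313.09° = 46.91°.
Band runs from -51.90° eastward to -4.99°.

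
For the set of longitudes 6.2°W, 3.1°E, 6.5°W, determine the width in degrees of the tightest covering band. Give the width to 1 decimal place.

Sort the longitudes: -6.5°, -6.2°, +3.1°.
Eastward gaps between consecutive values (wrapping around): 0.3°, 9.3°, 350.4°.
Largest gap = 350.4° ⇒ minimal covering band is its complement: 360° − 350.4° = 9.6°.
Band runs from -6.5° eastward to +3.1°.

9.6°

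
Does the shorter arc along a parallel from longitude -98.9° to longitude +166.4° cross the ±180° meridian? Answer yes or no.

Yes

Naïve |166.4 − -98.9| = 265.3° > 180°, so the shorter arc goes the other way round — across 180°.
Signed shortest Δλ = ((166.4 − -98.9 + 180) mod 360) − 180 = -94.7°.
Going west by 94.7° from -98.9° passes through 180° before reaching +166.4°.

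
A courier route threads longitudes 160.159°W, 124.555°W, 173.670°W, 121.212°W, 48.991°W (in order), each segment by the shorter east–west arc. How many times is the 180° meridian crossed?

Leg 1: -160.159° → -124.555°, shortest Δλ = 35.604° (east) — does not cross 180°.
Leg 2: -124.555° → -173.670°, shortest Δλ = -49.115° (west) — does not cross 180°.
Leg 3: -173.670° → -121.212°, shortest Δλ = 52.458° (east) — does not cross 180°.
Leg 4: -121.212° → -48.991°, shortest Δλ = 72.221° (east) — does not cross 180°.
Total crossings: 0.

0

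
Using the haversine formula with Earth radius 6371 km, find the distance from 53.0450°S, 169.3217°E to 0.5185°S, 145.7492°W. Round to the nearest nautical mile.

3864 nmi

Δλ = -145.7492 − 169.3217 = -315.0709°; wrapped into (−180°, 180°]: 44.9291°.
Δφ = -0.5185 − -53.0450 = 52.5265°.
a = sin²(Δφ/2) + cos φ₁ · cos φ₂ · sin²(Δλ/2) = 0.283578.
c = 2·atan2(√a, √(1−a)) = 1.12315 rad → d = 6371·c ≈ 7155.60 km ≈ 3863.71 nmi.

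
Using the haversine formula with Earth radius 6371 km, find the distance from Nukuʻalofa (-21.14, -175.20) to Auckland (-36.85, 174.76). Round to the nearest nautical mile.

1079 nmi

Δλ = 174.76 − -175.20 = 349.96°; wrapped into (−180°, 180°]: -10.04°.
Δφ = -36.85 − -21.14 = -15.71°.
a = sin²(Δφ/2) + cos φ₁ · cos φ₂ · sin²(Δλ/2) = 0.024392.
c = 2·atan2(√a, √(1−a)) = 0.31365 rad → d = 6371·c ≈ 1998.24 km ≈ 1078.96 nmi.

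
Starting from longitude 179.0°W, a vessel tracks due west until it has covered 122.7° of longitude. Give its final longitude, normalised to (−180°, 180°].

Start at -179.0°; shift −122.7° → -301.7°.
-301.7° lies outside (−180°, 180°]; add 360° → +58.3°.

58.3°E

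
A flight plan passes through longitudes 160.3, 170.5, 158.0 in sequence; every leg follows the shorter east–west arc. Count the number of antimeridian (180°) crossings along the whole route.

0

Leg 1: +160.3° → +170.5°, shortest Δλ = 10.2° (east) — does not cross 180°.
Leg 2: +170.5° → +158.0°, shortest Δλ = -12.5° (west) — does not cross 180°.
Total crossings: 0.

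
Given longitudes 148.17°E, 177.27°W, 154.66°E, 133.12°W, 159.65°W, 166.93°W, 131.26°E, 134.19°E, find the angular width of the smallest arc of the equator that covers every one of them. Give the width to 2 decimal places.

Sort the longitudes: -177.27°, -166.93°, -159.65°, -133.12°, +131.26°, +134.19°, +148.17°, +154.66°.
Eastward gaps between consecutive values (wrapping around): 10.34°, 7.28°, 26.53°, 264.38°, 2.93°, 13.98°, 6.49°, 28.07°.
Largest gap = 264.38° ⇒ minimal covering band is its complement: 360° − 264.38° = 95.62°.
Band runs from +131.26° eastward to -133.12°, crossing the antimeridian.

95.62°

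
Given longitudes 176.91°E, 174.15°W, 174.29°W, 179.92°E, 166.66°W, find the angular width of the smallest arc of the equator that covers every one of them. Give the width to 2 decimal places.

16.43°

Sort the longitudes: -174.29°, -174.15°, -166.66°, +176.91°, +179.92°.
Eastward gaps between consecutive values (wrapping around): 0.14°, 7.49°, 343.57°, 3.01°, 5.79°.
Largest gap = 343.57° ⇒ minimal covering band is its complement: 360° − 343.57° = 16.43°.
Band runs from +176.91° eastward to -166.66°, crossing the antimeridian.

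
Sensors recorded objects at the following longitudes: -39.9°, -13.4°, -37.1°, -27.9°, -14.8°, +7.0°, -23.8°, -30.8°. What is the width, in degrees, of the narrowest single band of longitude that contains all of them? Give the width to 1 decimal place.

46.9°

Sort the longitudes: -39.9°, -37.1°, -30.8°, -27.9°, -23.8°, -14.8°, -13.4°, +7.0°.
Eastward gaps between consecutive values (wrapping around): 2.8°, 6.3°, 2.9°, 4.1°, 9.0°, 1.4°, 20.4°, 313.1°.
Largest gap = 313.1° ⇒ minimal covering band is its complement: 360° − 313.1° = 46.9°.
Band runs from -39.9° eastward to +7.0°.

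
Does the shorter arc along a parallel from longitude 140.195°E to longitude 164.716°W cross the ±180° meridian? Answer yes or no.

Yes

Naïve |-164.716 − 140.195| = 304.911° > 180°, so the shorter arc goes the other way round — across 180°.
Signed shortest Δλ = ((-164.716 − 140.195 + 180) mod 360) − 180 = 55.089°.
Going east by 55.089° from +140.195° passes through 180° before reaching -164.716°.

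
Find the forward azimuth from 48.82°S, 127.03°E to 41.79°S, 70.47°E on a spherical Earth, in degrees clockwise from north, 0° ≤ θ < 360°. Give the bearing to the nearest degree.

Δλ = 70.47 − 127.03 = -56.56°.
θ = atan2( sin Δλ · cos φ₂ , cos φ₁ · sin φ₂ − sin φ₁ · cos φ₂ · cos Δλ )
  = atan2(-0.62217, -0.12954) = -101.761° → normalised to [0°, 360°): 258.239°.

258°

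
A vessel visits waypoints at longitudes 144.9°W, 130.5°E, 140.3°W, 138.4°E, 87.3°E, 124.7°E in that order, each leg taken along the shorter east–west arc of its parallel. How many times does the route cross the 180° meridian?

3

Leg 1: -144.9° → +130.5°, shortest Δλ = -84.6° (west) — crosses 180°.
Leg 2: +130.5° → -140.3°, shortest Δλ = 89.2° (east) — crosses 180°.
Leg 3: -140.3° → +138.4°, shortest Δλ = -81.3° (west) — crosses 180°.
Leg 4: +138.4° → +87.3°, shortest Δλ = -51.1° (west) — does not cross 180°.
Leg 5: +87.3° → +124.7°, shortest Δλ = 37.4° (east) — does not cross 180°.
Total crossings: 3.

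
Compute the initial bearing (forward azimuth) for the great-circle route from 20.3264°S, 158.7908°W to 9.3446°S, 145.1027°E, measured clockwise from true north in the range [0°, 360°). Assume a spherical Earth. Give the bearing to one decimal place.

272.7°

Δλ = 145.1027 − -158.7908 = 303.8935°; wrapped into (−180°, 180°]: -56.1065°.
θ = atan2( sin Δλ · cos φ₂ , cos φ₁ · sin φ₂ − sin φ₁ · cos φ₂ · cos Δλ )
  = atan2(-0.81906, 0.03888) = -87.282° → normalised to [0°, 360°): 272.718°.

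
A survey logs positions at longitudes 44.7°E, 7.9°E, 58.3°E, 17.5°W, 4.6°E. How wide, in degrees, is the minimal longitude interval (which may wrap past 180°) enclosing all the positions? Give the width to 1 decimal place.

75.8°

Sort the longitudes: -17.5°, +4.6°, +7.9°, +44.7°, +58.3°.
Eastward gaps between consecutive values (wrapping around): 22.1°, 3.3°, 36.8°, 13.6°, 284.2°.
Largest gap = 284.2° ⇒ minimal covering band is its complement: 360° − 284.2° = 75.8°.
Band runs from -17.5° eastward to +58.3°.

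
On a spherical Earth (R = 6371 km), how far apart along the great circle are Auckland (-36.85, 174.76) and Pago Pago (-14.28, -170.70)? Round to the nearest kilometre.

2894 km

Δλ = -170.70 − 174.76 = -345.46°; wrapped into (−180°, 180°]: 14.54°.
Δφ = -14.28 − -36.85 = 22.57°.
a = sin²(Δφ/2) + cos φ₁ · cos φ₂ · sin²(Δλ/2) = 0.050713.
c = 2·atan2(√a, √(1−a)) = 0.45429 rad → d = 6371·c ≈ 2894.26 km.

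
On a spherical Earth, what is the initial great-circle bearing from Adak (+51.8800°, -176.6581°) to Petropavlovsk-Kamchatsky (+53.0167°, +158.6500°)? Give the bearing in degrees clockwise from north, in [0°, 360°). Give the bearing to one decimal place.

Δλ = 158.6500 − -176.6581 = 335.3081°; wrapped into (−180°, 180°]: -24.6919°.
θ = atan2( sin Δλ · cos φ₂ , cos φ₁ · sin φ₂ − sin φ₁ · cos φ₂ · cos Δλ )
  = atan2(-0.25130, 0.06311) = -75.903° → normalised to [0°, 360°): 284.097°.

284.1°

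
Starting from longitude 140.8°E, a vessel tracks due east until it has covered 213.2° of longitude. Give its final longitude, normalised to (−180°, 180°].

Start at +140.8°; shift +213.2° → +354.0°.
+354.0° lies outside (−180°, 180°]; subtract 360° → -6.0°.

6.0°W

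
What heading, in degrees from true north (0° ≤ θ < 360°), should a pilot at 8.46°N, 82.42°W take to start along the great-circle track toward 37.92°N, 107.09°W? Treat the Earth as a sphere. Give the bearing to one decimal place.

326.8°

Δλ = -107.09 − -82.42 = -24.67°.
θ = atan2( sin Δλ · cos φ₂ , cos φ₁ · sin φ₂ − sin φ₁ · cos φ₂ · cos Δλ )
  = atan2(-0.32927, 0.50241) = -33.240° → normalised to [0°, 360°): 326.760°.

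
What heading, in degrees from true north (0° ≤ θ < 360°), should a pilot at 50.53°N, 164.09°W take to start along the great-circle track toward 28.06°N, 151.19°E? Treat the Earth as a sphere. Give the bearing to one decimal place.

253.4°

Δλ = 151.19 − -164.09 = 315.28°; wrapped into (−180°, 180°]: -44.72°.
θ = atan2( sin Δλ · cos φ₂ , cos φ₁ · sin φ₂ − sin φ₁ · cos φ₂ · cos Δλ )
  = atan2(-0.62093, -0.18502) = -106.593° → normalised to [0°, 360°): 253.407°.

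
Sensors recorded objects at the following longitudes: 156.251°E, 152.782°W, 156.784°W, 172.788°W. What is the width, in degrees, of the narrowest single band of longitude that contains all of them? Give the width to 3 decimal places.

Sort the longitudes: -172.788°, -156.784°, -152.782°, +156.251°.
Eastward gaps between consecutive values (wrapping around): 16.004°, 4.002°, 309.033°, 30.961°.
Largest gap = 309.033° ⇒ minimal covering band is its complement: 360° − 309.033° = 50.967°.
Band runs from +156.251° eastward to -152.782°, crossing the antimeridian.

50.967°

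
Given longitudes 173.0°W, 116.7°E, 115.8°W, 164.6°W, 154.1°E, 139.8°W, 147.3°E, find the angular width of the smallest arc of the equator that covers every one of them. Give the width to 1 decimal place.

127.5°

Sort the longitudes: -173.0°, -164.6°, -139.8°, -115.8°, +116.7°, +147.3°, +154.1°.
Eastward gaps between consecutive values (wrapping around): 8.4°, 24.8°, 24.0°, 232.5°, 30.6°, 6.8°, 32.9°.
Largest gap = 232.5° ⇒ minimal covering band is its complement: 360° − 232.5° = 127.5°.
Band runs from +116.7° eastward to -115.8°, crossing the antimeridian.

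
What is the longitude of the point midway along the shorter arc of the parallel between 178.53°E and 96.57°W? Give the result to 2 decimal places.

139.02°W

Signed shortest Δλ from +178.53° to -96.57° is +84.90°.
Midpoint longitude = +178.53° + (+84.90°)/2 = +178.53° + 42.45° = +220.98°.
Normalise into (−180°, 180°]: -139.02°.
(The naïve average (+178.53 + -96.57)/2 = 40.98° is on the wrong side of the globe.)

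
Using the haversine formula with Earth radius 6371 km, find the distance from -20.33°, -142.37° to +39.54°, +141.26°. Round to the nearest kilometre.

Δλ = 141.26 − -142.37 = 283.63°; wrapped into (−180°, 180°]: -76.37°.
Δφ = 39.54 − -20.33 = 59.87°.
a = sin²(Δφ/2) + cos φ₁ · cos φ₂ · sin²(Δλ/2) = 0.525384.
c = 2·atan2(√a, √(1−a)) = 1.62159 rad → d = 6371·c ≈ 10331.13 km.

10331 km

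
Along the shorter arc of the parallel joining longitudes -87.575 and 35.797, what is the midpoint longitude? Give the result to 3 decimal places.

-25.889°

Signed shortest Δλ from -87.575° to +35.797° is +123.372°.
Midpoint longitude = -87.575° + (+123.372°)/2 = -87.575° + 61.686° = -25.889°.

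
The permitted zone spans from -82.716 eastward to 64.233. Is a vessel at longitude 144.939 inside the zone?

No

Band width going east from -82.716° to +64.233°: ((64.233 − -82.716) mod 360) = 146.949°.
Offset of +144.939° east of the west edge: ((144.939 − -82.716) mod 360) = 227.655°.
227.655° > 146.949° ⇒ outside.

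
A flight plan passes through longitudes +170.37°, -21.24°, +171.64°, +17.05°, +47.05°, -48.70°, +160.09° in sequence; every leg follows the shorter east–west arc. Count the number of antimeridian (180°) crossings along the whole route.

3

Leg 1: +170.37° → -21.24°, shortest Δλ = 168.39° (east) — crosses 180°.
Leg 2: -21.24° → +171.64°, shortest Δλ = -167.12° (west) — crosses 180°.
Leg 3: +171.64° → +17.05°, shortest Δλ = -154.59° (west) — does not cross 180°.
Leg 4: +17.05° → +47.05°, shortest Δλ = 30.0° (east) — does not cross 180°.
Leg 5: +47.05° → -48.70°, shortest Δλ = -95.75° (west) — does not cross 180°.
Leg 6: -48.70° → +160.09°, shortest Δλ = -151.21° (west) — crosses 180°.
Total crossings: 3.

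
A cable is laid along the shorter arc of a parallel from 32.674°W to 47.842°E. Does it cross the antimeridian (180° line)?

Signed shortest Δλ = ((47.842 − -32.674 + 180) mod 360) − 180 = 80.516°.
Going east by 80.516° from -32.674° reaches +47.842° without touching 180°.

No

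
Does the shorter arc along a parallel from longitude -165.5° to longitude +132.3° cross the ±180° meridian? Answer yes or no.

Naïve |132.3 − -165.5| = 297.8° > 180°, so the shorter arc goes the other way round — across 180°.
Signed shortest Δλ = ((132.3 − -165.5 + 180) mod 360) − 180 = -62.2°.
Going west by 62.2° from -165.5° passes through 180° before reaching +132.3°.

Yes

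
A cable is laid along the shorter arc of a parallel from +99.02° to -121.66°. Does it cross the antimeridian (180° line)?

Yes

Naïve |-121.66 − 99.02| = 220.68° > 180°, so the shorter arc goes the other way round — across 180°.
Signed shortest Δλ = ((-121.66 − 99.02 + 180) mod 360) − 180 = 139.32°.
Going east by 139.32° from +99.02° passes through 180° before reaching -121.66°.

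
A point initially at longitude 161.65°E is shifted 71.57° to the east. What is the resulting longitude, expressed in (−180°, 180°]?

126.78°W

Start at +161.65°; shift +71.57° → +233.22°.
+233.22° lies outside (−180°, 180°]; subtract 360° → -126.78°.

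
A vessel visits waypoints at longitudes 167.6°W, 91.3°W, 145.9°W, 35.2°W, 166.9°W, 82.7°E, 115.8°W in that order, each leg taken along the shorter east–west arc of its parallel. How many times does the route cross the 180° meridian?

Leg 1: -167.6° → -91.3°, shortest Δλ = 76.3° (east) — does not cross 180°.
Leg 2: -91.3° → -145.9°, shortest Δλ = -54.6° (west) — does not cross 180°.
Leg 3: -145.9° → -35.2°, shortest Δλ = 110.7° (east) — does not cross 180°.
Leg 4: -35.2° → -166.9°, shortest Δλ = -131.7° (west) — does not cross 180°.
Leg 5: -166.9° → +82.7°, shortest Δλ = -110.4° (west) — crosses 180°.
Leg 6: +82.7° → -115.8°, shortest Δλ = 161.5° (east) — crosses 180°.
Total crossings: 2.

2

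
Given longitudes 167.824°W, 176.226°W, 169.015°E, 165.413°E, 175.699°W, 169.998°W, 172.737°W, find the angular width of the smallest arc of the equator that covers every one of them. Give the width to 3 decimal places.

Sort the longitudes: -176.226°, -175.699°, -172.737°, -169.998°, -167.824°, +165.413°, +169.015°.
Eastward gaps between consecutive values (wrapping around): 0.527°, 2.962°, 2.739°, 2.174°, 333.237°, 3.602°, 14.759°.
Largest gap = 333.237° ⇒ minimal covering band is its complement: 360° − 333.237° = 26.763°.
Band runs from +165.413° eastward to -167.824°, crossing the antimeridian.

26.763°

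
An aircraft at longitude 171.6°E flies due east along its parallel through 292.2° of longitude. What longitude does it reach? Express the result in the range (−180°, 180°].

103.8°E

Start at +171.6°; shift +292.2° → +463.8°.
+463.8° lies outside (−180°, 180°]; subtract 360° → +103.8°.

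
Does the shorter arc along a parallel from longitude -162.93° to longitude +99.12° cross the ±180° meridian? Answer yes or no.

Yes

Naïve |99.12 − -162.93| = 262.05° > 180°, so the shorter arc goes the other way round — across 180°.
Signed shortest Δλ = ((99.12 − -162.93 + 180) mod 360) − 180 = -97.95°.
Going west by 97.95° from -162.93° passes through 180° before reaching +99.12°.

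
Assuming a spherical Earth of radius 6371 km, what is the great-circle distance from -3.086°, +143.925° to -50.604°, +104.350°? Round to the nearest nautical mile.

3482 nmi

Δλ = 104.350 − 143.925 = -39.575°.
Δφ = -50.604 − -3.086 = -47.518°.
a = sin²(Δφ/2) + cos φ₁ · cos φ₂ · sin²(Δλ/2) = 0.234952.
c = 2·atan2(√a, √(1−a)) = 1.01208 rad → d = 6371·c ≈ 6447.98 km ≈ 3481.63 nmi.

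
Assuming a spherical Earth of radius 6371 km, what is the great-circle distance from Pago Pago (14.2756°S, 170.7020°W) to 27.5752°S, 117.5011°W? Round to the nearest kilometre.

5676 km

Δλ = -117.5011 − -170.7020 = 53.2009°.
Δφ = -27.5752 − -14.2756 = -13.2996°.
a = sin²(Δφ/2) + cos φ₁ · cos φ₂ · sin²(Δλ/2) = 0.185641.
c = 2·atan2(√a, √(1−a)) = 0.89089 rad → d = 6371·c ≈ 5675.88 km.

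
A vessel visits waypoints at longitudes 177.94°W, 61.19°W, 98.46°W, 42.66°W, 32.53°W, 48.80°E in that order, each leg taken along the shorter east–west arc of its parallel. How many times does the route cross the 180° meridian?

0

Leg 1: -177.94° → -61.19°, shortest Δλ = 116.75° (east) — does not cross 180°.
Leg 2: -61.19° → -98.46°, shortest Δλ = -37.27° (west) — does not cross 180°.
Leg 3: -98.46° → -42.66°, shortest Δλ = 55.8° (east) — does not cross 180°.
Leg 4: -42.66° → -32.53°, shortest Δλ = 10.13° (east) — does not cross 180°.
Leg 5: -32.53° → +48.80°, shortest Δλ = 81.33° (east) — does not cross 180°.
Total crossings: 0.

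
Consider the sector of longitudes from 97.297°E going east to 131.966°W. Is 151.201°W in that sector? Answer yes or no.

Yes

Band width going east from +97.297° to -131.966°: ((-131.966 − 97.297) mod 360) = 130.737°.
Offset of -151.201° east of the west edge: ((-151.201 − 97.297) mod 360) = 111.502°.
111.502° ≤ 130.737° ⇒ inside.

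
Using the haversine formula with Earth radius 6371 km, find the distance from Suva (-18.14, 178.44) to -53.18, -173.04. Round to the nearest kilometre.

3965 km

Δλ = -173.04 − 178.44 = -351.48°; wrapped into (−180°, 180°]: 8.52°.
Δφ = -53.18 − -18.14 = -35.04°.
a = sin²(Δφ/2) + cos φ₁ · cos φ₂ · sin²(Δλ/2) = 0.093767.
c = 2·atan2(√a, √(1−a)) = 0.62243 rad → d = 6371·c ≈ 3965.48 km.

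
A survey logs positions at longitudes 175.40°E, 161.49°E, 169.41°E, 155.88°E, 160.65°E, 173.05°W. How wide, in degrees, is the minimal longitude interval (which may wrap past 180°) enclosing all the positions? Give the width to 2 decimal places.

Sort the longitudes: -173.05°, +155.88°, +160.65°, +161.49°, +169.41°, +175.40°.
Eastward gaps between consecutive values (wrapping around): 328.93°, 4.77°, 0.84°, 7.92°, 5.99°, 11.55°.
Largest gap = 328.93° ⇒ minimal covering band is its complement: 360° − 328.93° = 31.07°.
Band runs from +155.88° eastward to -173.05°, crossing the antimeridian.

31.07°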